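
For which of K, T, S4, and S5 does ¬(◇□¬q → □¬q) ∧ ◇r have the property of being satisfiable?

K, T, S4

S5-tableau for the formula:
1. ¬(◇□¬q → □¬q) ∧ ◇r, w0
2. ¬(◇□¬q → □¬q), w0   [∧-rule on 1]
3. ◇r, w0   [∧-rule on 1]
4. ◇□¬q, w0   [¬→-rule on 2]
5. ¬□¬q, w0   [¬→-rule on 2]
6. r, w1   [◇-rule on 3: fresh world w1, w0Rw1]
7. □¬q, w2   [◇-rule on 4: fresh world w2, w0Rw2]
8. ¬q, w0   [□-rule on 7 via w2Rw0]
9. ¬q, w1   [□-rule on 7 via w2Rw1]
10. ¬q, w2   [□-rule on 7 via w2Rw2]
11. q, w3   [¬□-rule on 5: fresh world w3, w0Rw3]
12. ¬q, w3   [□-rule on 7 via w2Rw3]
Accessibility: w0Rw0, w0Rw1, w0Rw2, w0Rw3, w1Rw0, w1Rw1, w1Rw2, w1Rw3, w2Rw0, w2Rw1, w2Rw2, w2Rw3, w3Rw0, w3Rw1, w3Rw2, w3Rw3
Branch closes: q and ¬q both at w3.
Every branch closes (one shown): unsatisfiable in S5.
S4-tableau for the formula:
1. ¬(◇□¬q → □¬q) ∧ ◇r, w0
2. ¬(◇□¬q → □¬q), w0   [∧-rule on 1]
3. ◇r, w0   [∧-rule on 1]
4. ◇□¬q, w0   [¬→-rule on 2]
5. ¬□¬q, w0   [¬→-rule on 2]
6. r, w1   [◇-rule on 3: fresh world w1, w0Rw1]
7. □¬q, w2   [◇-rule on 4: fresh world w2, w0Rw2]
8. ¬q, w2   [□-rule on 7 via w2Rw2]
9. q, w3   [¬□-rule on 5: fresh world w3, w0Rw3]
Accessibility: w0Rw0, w0Rw1, w0Rw2, w0Rw3, w1Rw1, w2Rw2, w3Rw3
Complete open branch: satisfiable in S4, hence also in K, T (this S4-model is also a K-model and a T-model).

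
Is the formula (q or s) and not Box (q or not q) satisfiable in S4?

1. (q or s) and not Box (q or not q), u
2. q or s, u   [and-rule on 1]
3. not Box (q or not q), u   [and-rule on 1]
4. s, u   [or-rule on 2 (branches; this branch)]
5. not (q or not q), v   [neg-Box-rule on 3: fresh world v, uRv]
6. not q, v   [neg-or-rule on 5]
7. q, v   [neg-or-rule on 5]
Accessibility: uRu, uRv, vRv
Branch closes: q and not q both at v.
(One branch shown.) All branches close.

Unsatisfiable (every branch closes)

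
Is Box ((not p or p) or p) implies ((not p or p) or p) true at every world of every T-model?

Yes, valid

Tableau for the negation not (Box ((not p or p) or p) implies ((not p or p) or p)):
1. not (Box ((not p or p) or p) implies ((not p or p) or p)), w0
2. Box ((not p or p) or p), w0   [neg-implies-rule on 1]
3. not ((not p or p) or p), w0   [neg-implies-rule on 1]
4. not (not p or p), w0   [neg-or-rule on 3]
5. not p, w0   [neg-or-rule on 3]
6. p, w0   [neg-or-rule on 4]
Accessibility: w0Rw0
Branch closes: p and not p both at w0.
All branches of the negation close; one closing branch shown above.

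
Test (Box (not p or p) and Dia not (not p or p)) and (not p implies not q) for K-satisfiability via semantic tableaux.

1. (Box (not p or p) and Dia not (not p or p)) and (not p implies not q), w0
2. Box (not p or p) and Dia not (not p or p), w0   [and-rule on 1]
3. not p implies not q, w0   [and-rule on 1]
4. Box (not p or p), w0   [and-rule on 2]
5. Dia not (not p or p), w0   [and-rule on 2]
6. not q, w0   [implies-rule on 3 (branches; this branch)]
7. not (not p or p), w1   [Dia-rule on 5: fresh world w1, w0Rw1]
8. p, w1   [neg-or-rule on 7]
9. not p, w1   [neg-or-rule on 7]
Accessibility: w0Rw1
Branch closes: p and not p both at w1.
All branches of the tableau close; one closing branch shown above.

Unsatisfiable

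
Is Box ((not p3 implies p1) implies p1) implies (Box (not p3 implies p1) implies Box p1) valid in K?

Valid

Tableau for the negation not (Box ((not p3 implies p1) implies p1) implies (Box (not p3 implies p1) implies Box p1)):
1. not (Box ((not p3 implies p1) implies p1) implies (Box (not p3 implies p1) implies Box p1)), 0
2. Box ((not p3 implies p1) implies p1), 0   [neg-implies-rule on 1]
3. not (Box (not p3 implies p1) implies Box p1), 0   [neg-implies-rule on 1]
4. Box (not p3 implies p1), 0   [neg-implies-rule on 3]
5. not Box p1, 0   [neg-implies-rule on 3]
6. not p1, 1   [neg-Box-rule on 5: fresh world 1, 0R1]
7. (not p3 implies p1) implies p1, 1   [Box-rule on 2 via 0R1]
8. not p3 implies p1, 1   [Box-rule on 4 via 0R1]
9. not (not p3 implies p1), 1   [implies-rule on 7 (branches; this branch)]
10. not p3, 1   [neg-implies-rule on 9]
11. p1, 1   [implies-rule on 8 (branches; this branch)]
Accessibility: 0R1
Branch closes: p1 and not p1 both at 1.
All branches of the negation close; one closing branch shown above.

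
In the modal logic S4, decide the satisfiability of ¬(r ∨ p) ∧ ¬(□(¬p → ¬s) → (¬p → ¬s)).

1. ¬(r ∨ p) ∧ ¬(□(¬p → ¬s) → (¬p → ¬s)), u
2. ¬(r ∨ p), u   [∧-rule on 1]
3. ¬(□(¬p → ¬s) → (¬p → ¬s)), u   [∧-rule on 1]
4. ¬r, u   [¬∨-rule on 2]
5. ¬p, u   [¬∨-rule on 2]
6. □(¬p → ¬s), u   [¬→-rule on 3]
7. ¬(¬p → ¬s), u   [¬→-rule on 3]
8. s, u   [¬→-rule on 7]
9. ¬p → ¬s, u   [□-rule on 6 via uRu]
10. ¬s, u   [→-rule on 9 (branches; this branch)]
Accessibility: uRu
Branch closes: s and ¬s both at u.
(One branch shown.) All branches close.

Unsatisfiable (every branch closes)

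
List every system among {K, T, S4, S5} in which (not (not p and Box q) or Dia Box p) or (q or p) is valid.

T, S4, S5

T-tableau for the negation not ((not (not p and Box q) or Dia Box p) or (q or p)):
1. not ((not (not p and Box q) or Dia Box p) or (q or p)), w0
2. not (not (not p and Box q) or Dia Box p), w0
3. not (q or p), w0
4. not p and Box q, w0
5. not Dia Box p, w0
6. not q, w0
7. not p, w0
8. Box q, w0
9. not Box p, w0
10. q, w0
Accessibility: w0Rw0
Branch closes: q and not q both at w0.
Every branch closes (one shown): valid in T, hence also in S4, S5 (every theorem of T is a theorem of S4 and S5).
K-tableau for the negation not ((not (not p and Box q) or Dia Box p) or (q or p)):
1. not ((not (not p and Box q) or Dia Box p) or (q or p)), w0
2. not (not (not p and Box q) or Dia Box p), w0
3. not (q or p), w0
4. not p and Box q, w0
5. not Dia Box p, w0
6. not q, w0
7. not p, w0
8. Box q, w0
Complete open branch: countermodel on a K-frame, so not valid in K.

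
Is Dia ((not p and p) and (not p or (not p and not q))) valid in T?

Not valid

Tableau for the negation not Dia ((not p and p) and (not p or (not p and not q))):
1. not Dia ((not p and p) and (not p or (not p and not q))), u
2. not ((not p and p) and (not p or (not p and not q))), u
3. not (not p or (not p and not q)), u
4. p, u
5. not (not p and not q), u
6. q, u
Accessibility: uRu
The negation has an open branch (countermodel exists).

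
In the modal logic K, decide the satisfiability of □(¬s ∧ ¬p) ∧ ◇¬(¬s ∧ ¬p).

1. □(¬s ∧ ¬p) ∧ ◇¬(¬s ∧ ¬p), 0
2. □(¬s ∧ ¬p), 0   [∧-rule on 1]
3. ◇¬(¬s ∧ ¬p), 0   [∧-rule on 1]
4. ¬(¬s ∧ ¬p), 1   [◇-rule on 3: fresh world 1, 0R1]
5. ¬s ∧ ¬p, 1   [□-rule on 2 via 0R1]
6. ¬s, 1   [∧-rule on 5]
7. ¬p, 1   [∧-rule on 5]
8. p, 1   [¬∧-rule on 4 (branches; this branch)]
Accessibility: 0R1
Branch closes: p and ¬p both at 1.
(One branch shown.) All branches close.

Unsatisfiable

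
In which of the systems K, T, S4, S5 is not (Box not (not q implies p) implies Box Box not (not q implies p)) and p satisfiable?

K

K-tableau for the formula:
1. not (Box not (not q implies p) implies Box Box not (not q implies p)) and p, u
2. not (Box not (not q implies p) implies Box Box not (not q implies p)), u
3. p, u
4. Box not (not q implies p), u
5. not Box Box not (not q implies p), u
6. not Box not (not q implies p), v
7. not (not q implies p), v
8. not q, v
9. not p, v
10. not q implies p, w
11. p, w
Accessibility: uRv, vRw
Complete open branch: satisfiable in K.
T-tableau for the formula:
1. not (Box not (not q implies p) implies Box Box not (not q implies p)) and p, u
2. not (Box not (not q implies p) implies Box Box not (not q implies p)), u
3. p, u
4. Box not (not q implies p), u
5. not Box Box not (not q implies p), u
6. not (not q implies p), u
7. not q, u
8. not p, u
Accessibility: uRu
Branch closes: p and not p both at u.
Every branch closes (one shown): unsatisfiable in T, hence also in S4, S5 (every S4/S5-frame is a T-frame).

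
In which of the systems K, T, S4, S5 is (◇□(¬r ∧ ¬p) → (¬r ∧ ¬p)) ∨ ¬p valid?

S5

S4-tableau for the negation ¬((◇□(¬r ∧ ¬p) → (¬r ∧ ¬p)) ∨ ¬p):
1. ¬((◇□(¬r ∧ ¬p) → (¬r ∧ ¬p)) ∨ ¬p), u
2. ¬(◇□(¬r ∧ ¬p) → (¬r ∧ ¬p)), u
3. p, u
4. ◇□(¬r ∧ ¬p), u
5. ¬(¬r ∧ ¬p), u
6. □(¬r ∧ ¬p), v
7. ¬r ∧ ¬p, v
8. ¬r, v
9. ¬p, v
Accessibility: uRu, uRv, vRv
Complete open branch: countermodel on an S4-frame, so not valid in S4, nor in K, T (the same frame is also a K-frame and a T-frame).
S5-tableau for the negation ¬((◇□(¬r ∧ ¬p) → (¬r ∧ ¬p)) ∨ ¬p):
1. ¬((◇□(¬r ∧ ¬p) → (¬r ∧ ¬p)) ∨ ¬p), u
2. ¬(◇□(¬r ∧ ¬p) → (¬r ∧ ¬p)), u
3. p, u
4. ◇□(¬r ∧ ¬p), u
5. ¬(¬r ∧ ¬p), u
6. □(¬r ∧ ¬p), v
7. ¬r ∧ ¬p, u
8. ¬r, u
9. ¬p, u
Accessibility: uRu, uRv, vRu, vRv
Branch closes: p and ¬p both at u.
Every branch closes (one shown): valid in S5.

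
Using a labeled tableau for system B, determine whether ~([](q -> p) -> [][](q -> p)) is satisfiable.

Satisfiable

1. ~([](q -> p) -> [][](q -> p)), 0
2. [](q -> p), 0
3. ~[][](q -> p), 0
4. q -> p, 0
5. p, 0
6. ~[](q -> p), 1
7. q -> p, 1
8. p, 1
9. ~(q -> p), 2
10. q, 2
11. ~p, 2
Accessibility: 0R0, 0R1, 1R0, 1R1, 1R2, 2R1, 2R2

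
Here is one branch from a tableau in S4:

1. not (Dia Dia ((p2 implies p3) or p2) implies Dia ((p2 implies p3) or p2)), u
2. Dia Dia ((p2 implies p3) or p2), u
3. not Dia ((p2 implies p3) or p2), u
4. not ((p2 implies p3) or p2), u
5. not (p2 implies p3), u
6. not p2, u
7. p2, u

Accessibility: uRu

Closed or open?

Yes, closed

Both p2 and not p2 appear at u.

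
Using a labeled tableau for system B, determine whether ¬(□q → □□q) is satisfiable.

Yes, satisfiable

1. ¬(□q → □□q), 0
2. □q, 0
3. ¬□□q, 0
4. q, 0
5. ¬□q, 1
6. q, 1
7. ¬q, 2
Accessibility: 0R0, 0R1, 1R0, 1R1, 1R2, 2R1, 2R2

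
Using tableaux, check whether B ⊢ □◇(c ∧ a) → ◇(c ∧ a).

Yes, valid

Tableau for the negation ¬(□◇(c ∧ a) → ◇(c ∧ a)):
1. ¬(□◇(c ∧ a) → ◇(c ∧ a)), w0
2. □◇(c ∧ a), w0
3. ¬◇(c ∧ a), w0
4. ◇(c ∧ a), w0
5. ¬(c ∧ a), w0
6. ¬a, w0
7. c ∧ a, w1
8. c, w1
9. a, w1
10. ◇(c ∧ a), w1
11. ¬(c ∧ a), w1
12. ¬a, w1
Accessibility: w0Rw0, w0Rw1, w1Rw0, w1Rw1
Branch closes: a and ¬a both at w1.
Every branch of the negation's tableau closes; the branch above is one of them.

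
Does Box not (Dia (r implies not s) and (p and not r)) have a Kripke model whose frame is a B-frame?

Satisfiable

1. Box not (Dia (r implies not s) and (p and not r)), 0
2. not (Dia (r implies not s) and (p and not r)), 0
3. not (p and not r), 0
4. r, 0
Accessibility: 0R0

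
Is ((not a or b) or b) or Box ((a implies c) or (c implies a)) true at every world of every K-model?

Tableau for the negation not (((not a or b) or b) or Box ((a implies c) or (c implies a))):
1. not (((not a or b) or b) or Box ((a implies c) or (c implies a))), u
2. not ((not a or b) or b), u
3. not Box ((a implies c) or (c implies a)), u
4. not (not a or b), u
5. not b, u
6. a, u
7. not ((a implies c) or (c implies a)), v
8. not (a implies c), v
9. not (c implies a), v
10. a, v
11. not c, v
12. c, v
13. not a, v
Accessibility: uRv
Branch closes: c and not c both at v.
All branches of the negation close; one closing branch shown above.

Valid in K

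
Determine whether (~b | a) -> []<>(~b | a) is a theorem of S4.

Not valid

Tableau for the negation ~((~b | a) -> []<>(~b | a)):
1. ~((~b | a) -> []<>(~b | a)), u
2. ~b | a, u   [~->-rule on 1]
3. ~[]<>(~b | a), u   [~->-rule on 1]
4. a, u   [|-rule on 2 (branches; this branch)]
5. ~<>(~b | a), v   [~[]-rule on 3: fresh world v, uRv]
6. ~(~b | a), v   [~<>-rule on 5 via vRv]
7. b, v   [~|-rule on 6]
8. ~a, v   [~|-rule on 6]
Accessibility: uRu, uRv, vRv
The negation has an open branch (countermodel exists).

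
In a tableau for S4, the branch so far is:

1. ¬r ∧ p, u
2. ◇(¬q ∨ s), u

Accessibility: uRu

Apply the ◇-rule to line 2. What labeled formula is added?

a fresh world v with uRv, and ¬q ∨ s at v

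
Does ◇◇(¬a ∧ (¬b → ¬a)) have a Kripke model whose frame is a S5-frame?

1. ◇◇(¬a ∧ (¬b → ¬a)), u
2. ◇(¬a ∧ (¬b → ¬a)), v
3. ¬a ∧ (¬b → ¬a), w
4. ¬a, w
5. ¬b → ¬a, w
Accessibility: uRu, uRv, uRw, vRu, vRv, vRw, wRu, wRv, wRw

Satisfiable (open branch found)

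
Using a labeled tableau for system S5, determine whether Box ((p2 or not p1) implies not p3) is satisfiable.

1. Box ((p2 or not p1) implies not p3), u
2. (p2 or not p1) implies not p3, u
3. not p3, u
Accessibility: uRu

Satisfiable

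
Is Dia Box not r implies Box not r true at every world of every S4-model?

Tableau for the negation not (Dia Box not r implies Box not r):
1. not (Dia Box not r implies Box not r), u
2. Dia Box not r, u
3. not Box not r, u
4. Box not r, v
5. not r, v
6. r, w
Accessibility: uRu, uRv, uRw, vRv, wRw
The negation has an open branch (countermodel exists).

Not valid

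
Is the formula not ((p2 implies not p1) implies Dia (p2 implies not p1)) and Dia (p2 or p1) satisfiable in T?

Unsatisfiable

1. not ((p2 implies not p1) implies Dia (p2 implies not p1)) and Dia (p2 or p1), 0
2. not ((p2 implies not p1) implies Dia (p2 implies not p1)), 0   [and-rule on 1]
3. Dia (p2 or p1), 0   [and-rule on 1]
4. p2 implies not p1, 0   [neg-implies-rule on 2]
5. not Dia (p2 implies not p1), 0   [neg-implies-rule on 2]
6. not (p2 implies not p1), 0   [neg-Dia-rule on 5 via 0R0]
7. p2, 0   [neg-implies-rule on 6]
8. p1, 0   [neg-implies-rule on 6]
9. not p1, 0   [implies-rule on 4 (branches; this branch)]
Accessibility: 0R0
Branch closes: p1 and not p1 both at 0.
(One branch shown.) All branches close.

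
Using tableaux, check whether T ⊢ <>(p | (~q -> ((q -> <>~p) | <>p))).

Yes, valid

Tableau for the negation ~<>(p | (~q -> ((q -> <>~p) | <>p))):
1. ~<>(p | (~q -> ((q -> <>~p) | <>p))), 0
2. ~(p | (~q -> ((q -> <>~p) | <>p))), 0
3. ~p, 0
4. ~(~q -> ((q -> <>~p) | <>p)), 0
5. ~q, 0
6. ~((q -> <>~p) | <>p), 0
7. ~(q -> <>~p), 0
8. ~<>p, 0
9. q, 0
10. ~<>~p, 0
Accessibility: 0R0
Branch closes: q and ~q both at 0.
All branches of the negation close; one closing branch shown above.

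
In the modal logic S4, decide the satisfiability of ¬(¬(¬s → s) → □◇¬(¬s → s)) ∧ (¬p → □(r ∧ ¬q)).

Satisfiable

1. ¬(¬(¬s → s) → □◇¬(¬s → s)) ∧ (¬p → □(r ∧ ¬q)), u
2. ¬(¬(¬s → s) → □◇¬(¬s → s)), u
3. ¬p → □(r ∧ ¬q), u
4. ¬(¬s → s), u
5. ¬□◇¬(¬s → s), u
6. ¬s, u
7. □(r ∧ ¬q), u
8. r ∧ ¬q, u
9. r, u
10. ¬q, u
11. ¬◇¬(¬s → s), v
12. r ∧ ¬q, v
13. r, v
14. ¬q, v
15. ¬s → s, v
16. s, v
Accessibility: uRu, uRv, vRv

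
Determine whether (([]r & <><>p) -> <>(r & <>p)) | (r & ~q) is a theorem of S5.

Tableau for the negation ~((([]r & <><>p) -> <>(r & <>p)) | (r & ~q)):
1. ~((([]r & <><>p) -> <>(r & <>p)) | (r & ~q)), u
2. ~(([]r & <><>p) -> <>(r & <>p)), u
3. ~(r & ~q), u
4. []r & <><>p, u
5. ~<>(r & <>p), u
6. []r, u
7. <><>p, u
8. ~(r & <>p), u
9. r, u
10. q, u
11. ~<>p, u
12. ~p, u
13. <>p, v
14. ~(r & <>p), v
15. r, v
16. ~p, v
17. ~<>p, v
18. p, w
19. ~(r & <>p), w
20. r, w
21. ~p, w
Accessibility: uRu, uRv, uRw, vRu, vRv, vRw, wRu, wRv, wRw
Branch closes: p and ~p both at w.
All branches of the negation close; one closing branch shown above.

Yes, valid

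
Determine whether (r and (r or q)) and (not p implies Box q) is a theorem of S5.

Tableau for the negation not ((r and (r or q)) and (not p implies Box q)):
1. not ((r and (r or q)) and (not p implies Box q)), 0
2. not (not p implies Box q), 0
3. not p, 0
4. not Box q, 0
5. not q, 1
Accessibility: 0R0, 0R1, 1R0, 1R1
The negation has an open branch (countermodel exists).

No, not valid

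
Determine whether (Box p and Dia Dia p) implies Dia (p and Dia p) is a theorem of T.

Valid in T

Tableau for the negation not ((Box p and Dia Dia p) implies Dia (p and Dia p)):
1. not ((Box p and Dia Dia p) implies Dia (p and Dia p)), 0
2. Box p and Dia Dia p, 0
3. not Dia (p and Dia p), 0
4. Box p, 0
5. Dia Dia p, 0
6. not (p and Dia p), 0
7. p, 0
8. not Dia p, 0
9. not p, 0
Accessibility: 0R0
Branch closes: p and not p both at 0.
Every branch of the negation's tableau closes; the branch above is one of them.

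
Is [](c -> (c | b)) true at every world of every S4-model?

Tableau for the negation ~[](c -> (c | b)):
1. ~[](c -> (c | b)), u
2. ~(c -> (c | b)), v
3. c, v
4. ~(c | b), v
5. ~c, v
6. ~b, v
Accessibility: uRu, uRv, vRv
Branch closes: c and ~c both at v.
Every branch of the negation's tableau closes; the branch above is one of them.

Valid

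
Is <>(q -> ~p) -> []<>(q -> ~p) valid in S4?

Tableau for the negation ~(<>(q -> ~p) -> []<>(q -> ~p)):
1. ~(<>(q -> ~p) -> []<>(q -> ~p)), u
2. <>(q -> ~p), u   [~->-rule on 1]
3. ~[]<>(q -> ~p), u   [~->-rule on 1]
4. q -> ~p, v   [<>-rule on 2: fresh world v, uRv]
5. ~p, v   [->-rule on 4 (branches; this branch)]
6. ~<>(q -> ~p), w   [~[]-rule on 3: fresh world w, uRw]
7. ~(q -> ~p), w   [~<>-rule on 6 via wRw]
8. q, w   [~->-rule on 7]
9. p, w   [~->-rule on 7]
Accessibility: uRu, uRv, uRw, vRv, wRw
The negation has an open branch (countermodel exists).

No, not valid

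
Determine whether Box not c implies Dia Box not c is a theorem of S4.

Tableau for the negation not (Box not c implies Dia Box not c):
1. not (Box not c implies Dia Box not c), 0
2. Box not c, 0   [neg-implies-rule on 1]
3. not Dia Box not c, 0   [neg-implies-rule on 1]
4. not c, 0   [Box-rule on 2 via 0R0]
5. not Box not c, 0   [neg-Dia-rule on 3 via 0R0]
6. c, 1   [neg-Box-rule on 5: fresh world 1, 0R1]
7. not c, 1   [Box-rule on 2 via 0R1]
Accessibility: 0R0, 0R1, 1R1
Branch closes: c and not c both at 1.
All branches of the negation close; one closing branch shown above.

Yes, valid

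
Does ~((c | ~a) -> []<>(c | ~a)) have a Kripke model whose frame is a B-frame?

1. ~((c | ~a) -> []<>(c | ~a)), w0
2. c | ~a, w0
3. ~[]<>(c | ~a), w0
4. ~a, w0
5. ~<>(c | ~a), w1
6. ~(c | ~a), w0
7. ~c, w0
8. a, w0
Accessibility: w0Rw0, w0Rw1, w1Rw0, w1Rw1
Branch closes: a and ~a both at w0.
All branches of the tableau close; one closing branch shown above.

No, unsatisfiable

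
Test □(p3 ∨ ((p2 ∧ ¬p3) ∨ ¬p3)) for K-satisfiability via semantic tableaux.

1. □(p3 ∨ ((p2 ∧ ¬p3) ∨ ¬p3)), u

Yes, satisfiable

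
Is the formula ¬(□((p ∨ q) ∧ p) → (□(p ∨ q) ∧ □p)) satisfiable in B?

1. ¬(□((p ∨ q) ∧ p) → (□(p ∨ q) ∧ □p)), 0
2. □((p ∨ q) ∧ p), 0   [¬→-rule on 1]
3. ¬(□(p ∨ q) ∧ □p), 0   [¬→-rule on 1]
4. (p ∨ q) ∧ p, 0   [□-rule on 2 via 0R0]
5. p ∨ q, 0   [∧-rule on 4]
6. p, 0   [∧-rule on 4]
7. ¬□(p ∨ q), 0   [¬∧-rule on 3 (branches; this branch)]
8. q, 0   [∨-rule on 5 (branches; this branch)]
9. ¬(p ∨ q), 1   [¬□-rule on 7: fresh world 1, 0R1]
10. ¬p, 1   [¬∨-rule on 9]
11. ¬q, 1   [¬∨-rule on 9]
12. (p ∨ q) ∧ p, 1   [□-rule on 2 via 0R1]
13. p ∨ q, 1   [∧-rule on 12]
14. p, 1   [∧-rule on 12]
Accessibility: 0R0, 0R1, 1R0, 1R1
Branch closes: p and ¬p both at 1.
Every branch closes; the branch above is one of them.

Unsatisfiable (every branch closes)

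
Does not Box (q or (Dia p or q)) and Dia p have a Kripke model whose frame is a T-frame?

1. not Box (q or (Dia p or q)) and Dia p, w0
2. not Box (q or (Dia p or q)), w0
3. Dia p, w0
4. not (q or (Dia p or q)), w1
5. not q, w1
6. not (Dia p or q), w1
7. not Dia p, w1
8. not p, w1
9. p, w2
Accessibility: w0Rw0, w0Rw1, w0Rw2, w1Rw1, w2Rw2

Yes, satisfiable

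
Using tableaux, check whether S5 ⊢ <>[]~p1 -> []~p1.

Valid in S5

Tableau for the negation ~(<>[]~p1 -> []~p1):
1. ~(<>[]~p1 -> []~p1), 0
2. <>[]~p1, 0
3. ~[]~p1, 0
4. []~p1, 1
5. ~p1, 0
6. ~p1, 1
7. p1, 2
8. ~p1, 2
Accessibility: 0R0, 0R1, 0R2, 1R0, 1R1, 1R2, 2R0, 2R1, 2R2
Branch closes: p1 and ~p1 both at 2.
All branches of the negation close; one closing branch shown above.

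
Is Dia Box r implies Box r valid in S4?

Tableau for the negation not (Dia Box r implies Box r):
1. not (Dia Box r implies Box r), u
2. Dia Box r, u   [neg-implies-rule on 1]
3. not Box r, u   [neg-implies-rule on 1]
4. Box r, v   [Dia-rule on 2: fresh world v, uRv]
5. r, v   [Box-rule on 4 via vRv]
6. not r, w   [neg-Box-rule on 3: fresh world w, uRw]
Accessibility: uRu, uRv, uRw, vRv, wRw
The negation has an open branch (countermodel exists).

Not valid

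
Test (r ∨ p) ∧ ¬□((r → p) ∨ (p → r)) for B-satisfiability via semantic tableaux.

Unsatisfiable

1. (r ∨ p) ∧ ¬□((r → p) ∨ (p → r)), u
2. r ∨ p, u   [∧-rule on 1]
3. ¬□((r → p) ∨ (p → r)), u   [∧-rule on 1]
4. p, u   [∨-rule on 2 (branches; this branch)]
5. ¬((r → p) ∨ (p → r)), v   [¬□-rule on 3: fresh world v, uRv]
6. ¬(r → p), v   [¬∨-rule on 5]
7. ¬(p → r), v   [¬∨-rule on 5]
8. r, v   [¬→-rule on 6]
9. ¬p, v   [¬→-rule on 6]
10. p, v   [¬→-rule on 7]
11. ¬r, v   [¬→-rule on 7]
Accessibility: uRu, uRv, vRu, vRv
Branch closes: p and ¬p both at v.
(One branch shown.) All branches close.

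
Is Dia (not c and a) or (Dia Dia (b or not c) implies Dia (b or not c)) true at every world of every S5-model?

Tableau for the negation not (Dia (not c and a) or (Dia Dia (b or not c) implies Dia (b or not c))):
1. not (Dia (not c and a) or (Dia Dia (b or not c) implies Dia (b or not c))), 0
2. not Dia (not c and a), 0   [neg-or-rule on 1]
3. not (Dia Dia (b or not c) implies Dia (b or not c)), 0   [neg-or-rule on 1]
4. Dia Dia (b or not c), 0   [neg-implies-rule on 3]
5. not Dia (b or not c), 0   [neg-implies-rule on 3]
6. not (not c and a), 0   [neg-Dia-rule on 2 via 0R0]
7. not (b or not c), 0   [neg-Dia-rule on 5 via 0R0]
8. not b, 0   [neg-or-rule on 7]
9. c, 0   [neg-or-rule on 7]
10. not a, 0   [neg-and-rule on 6 (branches; this branch)]
11. Dia (b or not c), 1   [Dia-rule on 4: fresh world 1, 0R1]
12. not (not c and a), 1   [neg-Dia-rule on 2 via 0R1]
13. not (b or not c), 1   [neg-Dia-rule on 5 via 0R1]
14. not b, 1   [neg-or-rule on 13]
15. c, 1   [neg-or-rule on 13]
16. not a, 1   [neg-and-rule on 12 (branches; this branch)]
17. b or not c, 2   [Dia-rule on 11: fresh world 2, 1R2]
18. not (not c and a), 2   [neg-Dia-rule on 2 via 0R2]
19. not (b or not c), 2   [neg-Dia-rule on 5 via 0R2]
20. not b, 2   [neg-or-rule on 19]
21. c, 2   [neg-or-rule on 19]
22. not c, 2   [or-rule on 17 (branches; this branch)]
Accessibility: 0R0, 0R1, 0R2, 1R0, 1R1, 1R2, 2R0, 2R1, 2R2
Branch closes: c and not c both at 2.
All branches of the negation close; one closing branch shown above.

Yes, valid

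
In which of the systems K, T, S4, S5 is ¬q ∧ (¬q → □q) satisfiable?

K

K-tableau for the formula:
1. ¬q ∧ (¬q → □q), 0
2. ¬q, 0
3. ¬q → □q, 0
4. □q, 0
Complete open branch: satisfiable in K.
T-tableau for the formula:
1. ¬q ∧ (¬q → □q), 0
2. ¬q, 0
3. ¬q → □q, 0
4. □q, 0
5. q, 0
Accessibility: 0R0
Branch closes: q and ¬q both at 0.
Every branch closes (one shown): unsatisfiable in T, hence also in S4, S5 (every S4/S5-frame is a T-frame).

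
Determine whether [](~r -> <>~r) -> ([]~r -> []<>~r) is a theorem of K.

Yes, valid

Tableau for the negation ~([](~r -> <>~r) -> ([]~r -> []<>~r)):
1. ~([](~r -> <>~r) -> ([]~r -> []<>~r)), u
2. [](~r -> <>~r), u
3. ~([]~r -> []<>~r), u
4. []~r, u
5. ~[]<>~r, u
6. ~<>~r, v
7. ~r -> <>~r, v
8. ~r, v
9. <>~r, v
10. ~r, w
11. r, w
Accessibility: uRv, vRw
Branch closes: r and ~r both at w.
Every branch of the negation's tableau closes; the branch above is one of them.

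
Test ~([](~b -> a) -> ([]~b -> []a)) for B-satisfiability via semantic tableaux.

1. ~([](~b -> a) -> ([]~b -> []a)), 0
2. [](~b -> a), 0
3. ~([]~b -> []a), 0
4. []~b, 0
5. ~[]a, 0
6. ~b -> a, 0
7. ~b, 0
8. a, 0
9. ~a, 1
10. ~b -> a, 1
11. ~b, 1
12. a, 1
Accessibility: 0R0, 0R1, 1R0, 1R1
Branch closes: a and ~a both at 1.
(One branch shown.) All branches close.

No, unsatisfiable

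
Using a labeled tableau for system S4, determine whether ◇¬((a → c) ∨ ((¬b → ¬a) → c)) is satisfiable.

1. ◇¬((a → c) ∨ ((¬b → ¬a) → c)), u
2. ¬((a → c) ∨ ((¬b → ¬a) → c)), v   [◇-rule on 1: fresh world v, uRv]
3. ¬(a → c), v   [¬∨-rule on 2]
4. ¬((¬b → ¬a) → c), v   [¬∨-rule on 2]
5. a, v   [¬→-rule on 3]
6. ¬c, v   [¬→-rule on 3]
7. ¬b → ¬a, v   [¬→-rule on 4]
8. b, v   [→-rule on 7 (branches; this branch)]
Accessibility: uRu, uRv, vRv

Yes, satisfiable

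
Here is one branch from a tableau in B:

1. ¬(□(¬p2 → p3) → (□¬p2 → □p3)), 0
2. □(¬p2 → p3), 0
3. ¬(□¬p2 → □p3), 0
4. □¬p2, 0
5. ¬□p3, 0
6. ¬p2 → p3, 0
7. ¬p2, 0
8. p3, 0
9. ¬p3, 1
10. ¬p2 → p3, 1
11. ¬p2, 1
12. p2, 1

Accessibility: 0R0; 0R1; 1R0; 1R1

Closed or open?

Both p2 and ¬p2 appear at 1.

Closed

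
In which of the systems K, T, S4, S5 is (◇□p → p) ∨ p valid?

S5-tableau for the negation ¬((◇□p → p) ∨ p):
1. ¬((◇□p → p) ∨ p), 0
2. ¬(◇□p → p), 0
3. ¬p, 0
4. ◇□p, 0
5. □p, 1
6. p, 0
Accessibility: 0R0, 0R1, 1R0, 1R1
Branch closes: p and ¬p both at 0.
Every branch closes (one shown): valid in S5.
S4-tableau for the negation ¬((◇□p → p) ∨ p):
1. ¬((◇□p → p) ∨ p), 0
2. ¬(◇□p → p), 0
3. ¬p, 0
4. ◇□p, 0
5. □p, 1
6. p, 1
Accessibility: 0R0, 0R1, 1R1
Complete open branch: countermodel on an S4-frame, so not valid in S4, nor in K, T (the same frame is also a K-frame and a T-frame).

S5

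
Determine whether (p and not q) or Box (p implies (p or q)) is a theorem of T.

Valid

Tableau for the negation not ((p and not q) or Box (p implies (p or q))):
1. not ((p and not q) or Box (p implies (p or q))), 0
2. not (p and not q), 0
3. not Box (p implies (p or q)), 0
4. q, 0
5. not (p implies (p or q)), 1
6. p, 1
7. not (p or q), 1
8. not p, 1
9. not q, 1
Accessibility: 0R0, 0R1, 1R1
Branch closes: p and not p both at 1.
Every branch of the negation's tableau closes; the branch above is one of them.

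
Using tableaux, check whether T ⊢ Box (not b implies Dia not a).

No, not valid

Tableau for the negation not Box (not b implies Dia not a):
1. not Box (not b implies Dia not a), u
2. not (not b implies Dia not a), v
3. not b, v
4. not Dia not a, v
5. a, v
Accessibility: uRu, uRv, vRv
The negation has an open branch (countermodel exists).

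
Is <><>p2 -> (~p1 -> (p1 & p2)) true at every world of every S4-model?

Tableau for the negation ~(<><>p2 -> (~p1 -> (p1 & p2))):
1. ~(<><>p2 -> (~p1 -> (p1 & p2))), w0
2. <><>p2, w0
3. ~(~p1 -> (p1 & p2)), w0
4. ~p1, w0
5. ~(p1 & p2), w0
6. ~p2, w0
7. <>p2, w1
8. p2, w2
Accessibility: w0Rw0, w0Rw1, w0Rw2, w1Rw1, w1Rw2, w2Rw2
The negation has an open branch (countermodel exists).

No, not valid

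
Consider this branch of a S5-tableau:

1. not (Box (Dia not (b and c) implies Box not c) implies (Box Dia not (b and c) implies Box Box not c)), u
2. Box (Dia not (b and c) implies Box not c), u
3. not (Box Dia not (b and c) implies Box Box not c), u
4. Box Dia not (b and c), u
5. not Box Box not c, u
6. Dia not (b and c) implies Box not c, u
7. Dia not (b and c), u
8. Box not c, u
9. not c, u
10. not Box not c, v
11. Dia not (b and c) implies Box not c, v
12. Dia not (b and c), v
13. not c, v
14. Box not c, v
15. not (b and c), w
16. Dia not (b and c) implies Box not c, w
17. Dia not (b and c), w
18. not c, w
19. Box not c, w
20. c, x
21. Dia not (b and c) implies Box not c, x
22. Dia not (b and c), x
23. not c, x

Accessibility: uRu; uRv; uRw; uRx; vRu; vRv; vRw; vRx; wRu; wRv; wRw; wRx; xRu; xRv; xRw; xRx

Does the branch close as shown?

Both c and not c appear at x.

Closed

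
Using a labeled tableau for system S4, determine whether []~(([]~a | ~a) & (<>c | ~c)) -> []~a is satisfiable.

1. []~(([]~a | ~a) & (<>c | ~c)) -> []~a, w0
2. []~a, w0
3. ~a, w0
Accessibility: w0Rw0

Satisfiable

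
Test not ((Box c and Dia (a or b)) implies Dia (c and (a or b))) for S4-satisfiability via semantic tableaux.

Unsatisfiable

1. not ((Box c and Dia (a or b)) implies Dia (c and (a or b))), 0
2. Box c and Dia (a or b), 0
3. not Dia (c and (a or b)), 0
4. Box c, 0
5. Dia (a or b), 0
6. not (c and (a or b)), 0
7. c, 0
8. not (a or b), 0
9. not a, 0
10. not b, 0
11. a or b, 1
12. not (c and (a or b)), 1
13. c, 1
14. b, 1
15. not (a or b), 1
16. not a, 1
17. not b, 1
Accessibility: 0R0, 0R1, 1R1
Branch closes: b and not b both at 1.
All branches of the tableau close; one closing branch shown above.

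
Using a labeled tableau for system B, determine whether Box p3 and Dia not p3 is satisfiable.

Unsatisfiable (every branch closes)

1. Box p3 and Dia not p3, w0
2. Box p3, w0
3. Dia not p3, w0
4. p3, w0
5. not p3, w1
6. p3, w1
Accessibility: w0Rw0, w0Rw1, w1Rw0, w1Rw1
Branch closes: p3 and not p3 both at w1.
Every branch closes; the branch above is one of them.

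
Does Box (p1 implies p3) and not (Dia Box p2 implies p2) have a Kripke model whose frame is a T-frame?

1. Box (p1 implies p3) and not (Dia Box p2 implies p2), w0
2. Box (p1 implies p3), w0
3. not (Dia Box p2 implies p2), w0
4. Dia Box p2, w0
5. not p2, w0
6. p1 implies p3, w0
7. p3, w0
8. Box p2, w1
9. p1 implies p3, w1
10. p2, w1
11. p3, w1
Accessibility: w0Rw0, w0Rw1, w1Rw1

Yes, satisfiable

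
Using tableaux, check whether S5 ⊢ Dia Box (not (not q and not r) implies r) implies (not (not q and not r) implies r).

Yes, valid

Tableau for the negation not (Dia Box (not (not q and not r) implies r) implies (not (not q and not r) implies r)):
1. not (Dia Box (not (not q and not r) implies r) implies (not (not q and not r) implies r)), 0
2. Dia Box (not (not q and not r) implies r), 0
3. not (not (not q and not r) implies r), 0
4. not (not q and not r), 0
5. not r, 0
6. q, 0
7. Box (not (not q and not r) implies r), 1
8. not (not q and not r) implies r, 0
9. not (not q and not r) implies r, 1
10. not q and not r, 0
11. not q, 0
Accessibility: 0R0, 0R1, 1R0, 1R1
Branch closes: q and not q both at 0.
Every branch of the negation's tableau closes; the branch above is one of them.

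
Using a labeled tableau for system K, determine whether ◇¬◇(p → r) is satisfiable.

Satisfiable (open branch found)

1. ◇¬◇(p → r), u
2. ¬◇(p → r), v   [◇-rule on 1: fresh world v, uRv]
Accessibility: uRv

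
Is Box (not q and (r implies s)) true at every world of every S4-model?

No, not valid

Tableau for the negation not Box (not q and (r implies s)):
1. not Box (not q and (r implies s)), 0
2. not (not q and (r implies s)), 1
3. not (r implies s), 1
4. r, 1
5. not s, 1
Accessibility: 0R0, 0R1, 1R1
The negation has an open branch (countermodel exists).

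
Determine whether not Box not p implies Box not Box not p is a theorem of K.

No, not valid

Tableau for the negation not (not Box not p implies Box not Box not p):
1. not (not Box not p implies Box not Box not p), w0
2. not Box not p, w0   [neg-implies-rule on 1]
3. not Box not Box not p, w0   [neg-implies-rule on 1]
4. p, w1   [neg-Box-rule on 2: fresh world w1, w0Rw1]
5. Box not p, w2   [neg-Box-rule on 3: fresh world w2, w0Rw2]
Accessibility: w0Rw1, w0Rw2
The negation has an open branch (countermodel exists).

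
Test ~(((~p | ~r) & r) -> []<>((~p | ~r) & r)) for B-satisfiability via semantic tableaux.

1. ~(((~p | ~r) & r) -> []<>((~p | ~r) & r)), 0
2. (~p | ~r) & r, 0
3. ~[]<>((~p | ~r) & r), 0
4. ~p | ~r, 0
5. r, 0
6. ~p, 0
7. ~<>((~p | ~r) & r), 1
8. ~((~p | ~r) & r), 0
9. ~((~p | ~r) & r), 1
10. ~(~p | ~r), 0
11. p, 0
Accessibility: 0R0, 0R1, 1R0, 1R1
Branch closes: p and ~p both at 0.
Every branch closes; the branch above is one of them.

No, unsatisfiable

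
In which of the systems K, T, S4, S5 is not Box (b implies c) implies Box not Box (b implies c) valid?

S5

S5-tableau for the negation not (not Box (b implies c) implies Box not Box (b implies c)):
1. not (not Box (b implies c) implies Box not Box (b implies c)), 0
2. not Box (b implies c), 0   [neg-implies-rule on 1]
3. not Box not Box (b implies c), 0   [neg-implies-rule on 1]
4. not (b implies c), 1   [neg-Box-rule on 2: fresh world 1, 0R1]
5. b, 1   [neg-implies-rule on 4]
6. not c, 1   [neg-implies-rule on 4]
7. Box (b implies c), 2   [neg-Box-rule on 3: fresh world 2, 0R2]
8. b implies c, 0   [Box-rule on 7 via 2R0]
9. b implies c, 1   [Box-rule on 7 via 2R1]
10. b implies c, 2   [Box-rule on 7 via 2R2]
11. c, 0   [implies-rule on 8 (branches; this branch)]
12. c, 1   [implies-rule on 9 (branches; this branch)]
Accessibility: 0R0, 0R1, 0R2, 1R0, 1R1, 1R2, 2R0, 2R1, 2R2
Branch closes: c and not c both at 1.
Every branch closes (one shown): valid in S5.
S4-tableau for the negation not (not Box (b implies c) implies Box not Box (b implies c)):
1. not (not Box (b implies c) implies Box not Box (b implies c)), 0
2. not Box (b implies c), 0   [neg-implies-rule on 1]
3. not Box not Box (b implies c), 0   [neg-implies-rule on 1]
4. not (b implies c), 1   [neg-Box-rule on 2: fresh world 1, 0R1]
5. b, 1   [neg-implies-rule on 4]
6. not c, 1   [neg-implies-rule on 4]
7. Box (b implies c), 2   [neg-Box-rule on 3: fresh world 2, 0R2]
8. b implies c, 2   [Box-rule on 7 via 2R2]
9. c, 2   [implies-rule on 8 (branches; this branch)]
Accessibility: 0R0, 0R1, 0R2, 1R1, 2R2
Complete open branch: countermodel on an S4-frame, so not valid in S4, nor in K, T (the same frame is also a K-frame and a T-frame).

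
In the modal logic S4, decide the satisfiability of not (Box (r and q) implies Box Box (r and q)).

Unsatisfiable (every branch closes)

1. not (Box (r and q) implies Box Box (r and q)), 0
2. Box (r and q), 0
3. not Box Box (r and q), 0
4. r and q, 0
5. r, 0
6. q, 0
7. not Box (r and q), 1
8. r and q, 1
9. r, 1
10. q, 1
11. not (r and q), 2
12. r and q, 2
13. r, 2
14. q, 2
15. not q, 2
Accessibility: 0R0, 0R1, 0R2, 1R1, 1R2, 2R2
Branch closes: q and not q both at 2.
Every branch closes; the branch above is one of them.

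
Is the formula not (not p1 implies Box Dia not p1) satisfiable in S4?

1. not (not p1 implies Box Dia not p1), u
2. not p1, u
3. not Box Dia not p1, u
4. not Dia not p1, v
5. p1, v
Accessibility: uRu, uRv, vRv

Satisfiable (open branch found)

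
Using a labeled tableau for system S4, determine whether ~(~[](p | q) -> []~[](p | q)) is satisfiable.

1. ~(~[](p | q) -> []~[](p | q)), u
2. ~[](p | q), u
3. ~[]~[](p | q), u
4. ~(p | q), v
5. ~p, v
6. ~q, v
7. [](p | q), w
8. p | q, w
9. q, w
Accessibility: uRu, uRv, uRw, vRv, wRw

Satisfiable (open branch found)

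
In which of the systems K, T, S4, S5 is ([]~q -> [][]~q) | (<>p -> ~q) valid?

K-tableau for the negation ~(([]~q -> [][]~q) | (<>p -> ~q)):
1. ~(([]~q -> [][]~q) | (<>p -> ~q)), w0
2. ~([]~q -> [][]~q), w0
3. ~(<>p -> ~q), w0
4. []~q, w0
5. ~[][]~q, w0
6. <>p, w0
7. q, w0
8. ~[]~q, w1
9. ~q, w1
10. p, w2
11. ~q, w2
12. q, w3
Accessibility: w0Rw1, w0Rw2, w1Rw3
Complete open branch: countermodel on a K-frame, so not valid in K.
T-tableau for the negation ~(([]~q -> [][]~q) | (<>p -> ~q)):
1. ~(([]~q -> [][]~q) | (<>p -> ~q)), w0
2. ~([]~q -> [][]~q), w0
3. ~(<>p -> ~q), w0
4. []~q, w0
5. ~[][]~q, w0
6. <>p, w0
7. q, w0
8. ~q, w0
Accessibility: w0Rw0
Branch closes: q and ~q both at w0.
Every branch closes (one shown): valid in T, hence also in S4, S5 (every theorem of T is a theorem of S4 and S5).

T, S4, S5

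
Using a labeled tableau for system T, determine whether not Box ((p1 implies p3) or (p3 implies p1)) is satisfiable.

No, unsatisfiable

1. not Box ((p1 implies p3) or (p3 implies p1)), u
2. not ((p1 implies p3) or (p3 implies p1)), v
3. not (p1 implies p3), v
4. not (p3 implies p1), v
5. p1, v
6. not p3, v
7. p3, v
8. not p1, v
Accessibility: uRu, uRv, vRv
Branch closes: p3 and not p3 both at v.
Every branch closes; the branch above is one of them.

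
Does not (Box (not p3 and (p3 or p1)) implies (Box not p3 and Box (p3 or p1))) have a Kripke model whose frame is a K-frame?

1. not (Box (not p3 and (p3 or p1)) implies (Box not p3 and Box (p3 or p1))), w0
2. Box (not p3 and (p3 or p1)), w0
3. not (Box not p3 and Box (p3 or p1)), w0
4. not Box (p3 or p1), w0
5. not (p3 or p1), w1
6. not p3, w1
7. not p1, w1
8. not p3 and (p3 or p1), w1
9. p3 or p1, w1
10. p1, w1
Accessibility: w0Rw1
Branch closes: p1 and not p1 both at w1.
Every branch closes; the branch above is one of them.

Unsatisfiable (every branch closes)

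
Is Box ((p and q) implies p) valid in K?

Yes, valid

Tableau for the negation not Box ((p and q) implies p):
1. not Box ((p and q) implies p), 0
2. not ((p and q) implies p), 1
3. p and q, 1
4. not p, 1
5. p, 1
6. q, 1
Accessibility: 0R1
Branch closes: p and not p both at 1.
Every branch of the negation's tableau closes; the branch above is one of them.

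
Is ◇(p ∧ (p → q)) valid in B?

Tableau for the negation ¬◇(p ∧ (p → q)):
1. ¬◇(p ∧ (p → q)), 0
2. ¬(p ∧ (p → q)), 0
3. ¬(p → q), 0
4. p, 0
5. ¬q, 0
Accessibility: 0R0
The negation has an open branch (countermodel exists).

No, not valid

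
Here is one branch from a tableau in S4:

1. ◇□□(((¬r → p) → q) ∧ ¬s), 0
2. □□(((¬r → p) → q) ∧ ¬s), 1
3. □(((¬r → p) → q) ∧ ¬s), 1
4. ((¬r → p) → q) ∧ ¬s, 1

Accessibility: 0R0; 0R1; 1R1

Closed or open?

Open

No atom appears with both signs at the same world.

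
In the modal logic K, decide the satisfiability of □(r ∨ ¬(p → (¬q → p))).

Satisfiable (open branch found)

1. □(r ∨ ¬(p → (¬q → p))), u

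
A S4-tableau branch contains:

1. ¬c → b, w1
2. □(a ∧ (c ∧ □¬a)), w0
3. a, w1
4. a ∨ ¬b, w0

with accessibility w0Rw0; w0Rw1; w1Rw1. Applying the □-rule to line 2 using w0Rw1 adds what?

a ∧ (c ∧ □¬a), w1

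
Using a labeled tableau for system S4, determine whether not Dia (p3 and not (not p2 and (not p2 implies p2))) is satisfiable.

1. not Dia (p3 and not (not p2 and (not p2 implies p2))), 0
2. not (p3 and not (not p2 and (not p2 implies p2))), 0
3. not p3, 0
Accessibility: 0R0

Satisfiable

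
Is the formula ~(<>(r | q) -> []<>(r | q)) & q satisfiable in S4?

Satisfiable (open branch found)

1. ~(<>(r | q) -> []<>(r | q)) & q, u
2. ~(<>(r | q) -> []<>(r | q)), u   [&-rule on 1]
3. q, u   [&-rule on 1]
4. <>(r | q), u   [~->-rule on 2]
5. ~[]<>(r | q), u   [~->-rule on 2]
6. r | q, v   [<>-rule on 4: fresh world v, uRv]
7. q, v   [|-rule on 6 (branches; this branch)]
8. ~<>(r | q), w   [~[]-rule on 5: fresh world w, uRw]
9. ~(r | q), w   [~<>-rule on 8 via wRw]
10. ~r, w   [~|-rule on 9]
11. ~q, w   [~|-rule on 9]
Accessibility: uRu, uRv, uRw, vRv, wRw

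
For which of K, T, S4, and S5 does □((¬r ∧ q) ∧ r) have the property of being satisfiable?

K

K-tableau for the formula:
1. □((¬r ∧ q) ∧ r), w0
Complete open branch: satisfiable in K.
T-tableau for the formula:
1. □((¬r ∧ q) ∧ r), w0
2. (¬r ∧ q) ∧ r, w0
3. ¬r ∧ q, w0
4. r, w0
5. ¬r, w0
6. q, w0
Accessibility: w0Rw0
Branch closes: r and ¬r both at w0.
Every branch closes (one shown): unsatisfiable in T, hence also in S4, S5 (every S4/S5-frame is a T-frame).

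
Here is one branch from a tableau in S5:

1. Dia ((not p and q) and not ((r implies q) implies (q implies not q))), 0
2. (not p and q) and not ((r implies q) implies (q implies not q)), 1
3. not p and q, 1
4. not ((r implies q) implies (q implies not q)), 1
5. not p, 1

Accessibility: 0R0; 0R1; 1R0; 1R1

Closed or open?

Not closed

There is no literal clash: for every atom and world, at most one sign appears.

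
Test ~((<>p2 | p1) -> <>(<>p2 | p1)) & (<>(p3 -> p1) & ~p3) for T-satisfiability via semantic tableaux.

1. ~((<>p2 | p1) -> <>(<>p2 | p1)) & (<>(p3 -> p1) & ~p3), w0
2. ~((<>p2 | p1) -> <>(<>p2 | p1)), w0
3. <>(p3 -> p1) & ~p3, w0
4. <>p2 | p1, w0
5. ~<>(<>p2 | p1), w0
6. <>(p3 -> p1), w0
7. ~p3, w0
8. ~(<>p2 | p1), w0
9. ~<>p2, w0
10. ~p1, w0
11. ~p2, w0
12. <>p2, w0
13. p3 -> p1, w1
14. ~(<>p2 | p1), w1
15. ~<>p2, w1
16. ~p1, w1
17. ~p2, w1
18. ~p3, w1
19. p2, w2
20. ~(<>p2 | p1), w2
21. ~<>p2, w2
22. ~p1, w2
23. ~p2, w2
Accessibility: w0Rw0, w0Rw1, w0Rw2, w1Rw1, w2Rw2
Branch closes: p2 and ~p2 both at w2.
Every branch closes; the branch above is one of them.

No, unsatisfiable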